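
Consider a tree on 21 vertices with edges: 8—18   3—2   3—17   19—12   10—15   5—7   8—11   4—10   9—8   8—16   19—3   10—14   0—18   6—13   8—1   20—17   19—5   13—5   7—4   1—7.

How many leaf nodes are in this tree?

10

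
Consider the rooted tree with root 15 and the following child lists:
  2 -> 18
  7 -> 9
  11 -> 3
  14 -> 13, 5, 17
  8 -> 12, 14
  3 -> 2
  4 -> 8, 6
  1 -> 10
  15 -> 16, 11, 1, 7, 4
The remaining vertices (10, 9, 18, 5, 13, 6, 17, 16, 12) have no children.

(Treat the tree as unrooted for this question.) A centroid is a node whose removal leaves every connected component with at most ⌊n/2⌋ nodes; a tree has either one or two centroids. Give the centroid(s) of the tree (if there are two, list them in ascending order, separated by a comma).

15

Removing 15 splits the tree into components of sizes 8, 4, 2, 2, 1; the largest is 8 ≤ ⌊18/2⌋ = 9.
No neighbour of 15 does as well, so 15 is the unique centroid.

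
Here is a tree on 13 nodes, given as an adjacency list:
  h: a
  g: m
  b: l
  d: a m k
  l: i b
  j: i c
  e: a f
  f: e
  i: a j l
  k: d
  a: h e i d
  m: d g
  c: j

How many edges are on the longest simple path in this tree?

6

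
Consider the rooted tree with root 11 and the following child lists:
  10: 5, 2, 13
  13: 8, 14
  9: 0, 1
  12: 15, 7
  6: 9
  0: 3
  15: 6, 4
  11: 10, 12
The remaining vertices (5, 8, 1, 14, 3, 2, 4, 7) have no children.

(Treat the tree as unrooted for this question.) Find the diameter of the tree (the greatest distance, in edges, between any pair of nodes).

9

Starting from 14, a farthest node is 3 at distance 9.
One longest path: 14–13–10–11–12–15–6–9–0–3.
So the diameter is 9.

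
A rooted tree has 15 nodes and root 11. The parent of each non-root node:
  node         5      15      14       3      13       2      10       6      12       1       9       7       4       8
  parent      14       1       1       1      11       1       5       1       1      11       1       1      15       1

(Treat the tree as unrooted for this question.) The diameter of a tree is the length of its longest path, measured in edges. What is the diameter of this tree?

BFS from 10 reaches 4 last, at distance 5; BFS from 4 confirms no node is farther.
Path: 10–5–14–1–15–4.

5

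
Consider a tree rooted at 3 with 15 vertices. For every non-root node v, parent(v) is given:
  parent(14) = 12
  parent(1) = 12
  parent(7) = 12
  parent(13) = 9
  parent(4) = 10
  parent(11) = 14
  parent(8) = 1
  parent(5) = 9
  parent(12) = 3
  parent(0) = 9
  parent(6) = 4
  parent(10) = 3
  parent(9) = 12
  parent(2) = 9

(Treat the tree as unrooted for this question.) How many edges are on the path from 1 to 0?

The path is 1–12–9–0, which has 3 edges.

3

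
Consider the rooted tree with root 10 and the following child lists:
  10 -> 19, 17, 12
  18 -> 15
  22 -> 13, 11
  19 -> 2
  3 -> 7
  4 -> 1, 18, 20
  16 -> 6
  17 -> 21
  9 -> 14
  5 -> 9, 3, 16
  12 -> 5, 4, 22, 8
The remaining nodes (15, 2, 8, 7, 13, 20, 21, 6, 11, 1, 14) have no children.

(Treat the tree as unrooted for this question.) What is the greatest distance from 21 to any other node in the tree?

The node farthest from 21 is 6 (7, 15, 14 also at distance 6), via 21 – 17 – 10 – 12 – 5 – 16 – 6 — 6 edges.

6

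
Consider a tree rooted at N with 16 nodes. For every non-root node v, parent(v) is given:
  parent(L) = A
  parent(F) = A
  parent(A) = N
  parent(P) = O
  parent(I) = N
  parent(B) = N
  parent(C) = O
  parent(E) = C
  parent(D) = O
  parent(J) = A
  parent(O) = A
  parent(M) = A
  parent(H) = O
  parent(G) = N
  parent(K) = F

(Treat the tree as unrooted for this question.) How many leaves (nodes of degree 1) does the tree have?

The leaves are B, D, E, G, H, I, J, K, L, M, P.
That is 11 leaves.

11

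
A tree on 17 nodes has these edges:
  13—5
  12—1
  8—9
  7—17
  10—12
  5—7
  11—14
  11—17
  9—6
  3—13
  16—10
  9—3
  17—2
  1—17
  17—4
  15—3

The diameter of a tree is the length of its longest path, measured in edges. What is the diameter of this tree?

10

Starting from 16, a farthest node is 6 at distance 10.
One longest path: 16-10-12-1-17-7-5-13-3-9-6.
So the diameter is 10.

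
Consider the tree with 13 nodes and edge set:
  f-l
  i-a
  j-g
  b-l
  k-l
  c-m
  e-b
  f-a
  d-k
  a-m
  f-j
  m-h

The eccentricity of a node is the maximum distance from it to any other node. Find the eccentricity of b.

Distances from b peak at 5, attained at c (h also at distance 5).
b–l–f–a–m–c

5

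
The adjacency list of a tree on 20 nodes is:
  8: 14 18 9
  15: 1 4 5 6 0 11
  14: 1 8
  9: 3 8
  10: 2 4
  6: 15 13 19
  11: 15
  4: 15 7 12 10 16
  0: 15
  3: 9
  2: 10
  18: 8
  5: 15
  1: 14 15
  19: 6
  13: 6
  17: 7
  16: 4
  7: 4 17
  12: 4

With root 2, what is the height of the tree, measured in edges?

8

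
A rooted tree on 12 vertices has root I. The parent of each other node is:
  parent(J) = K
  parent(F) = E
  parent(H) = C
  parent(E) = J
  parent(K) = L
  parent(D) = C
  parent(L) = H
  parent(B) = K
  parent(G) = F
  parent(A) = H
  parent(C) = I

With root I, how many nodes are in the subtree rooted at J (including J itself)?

4

The subtree rooted at J contains: J, E, F, G — 4 nodes.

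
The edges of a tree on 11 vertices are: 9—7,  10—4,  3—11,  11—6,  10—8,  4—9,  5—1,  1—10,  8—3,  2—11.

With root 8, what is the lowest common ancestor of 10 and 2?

8

Ancestors of 10 (toward the root): 10, 8.
Ancestors of 2: 2, 11, 3, 8.
The deepest node appearing in both lists is 8.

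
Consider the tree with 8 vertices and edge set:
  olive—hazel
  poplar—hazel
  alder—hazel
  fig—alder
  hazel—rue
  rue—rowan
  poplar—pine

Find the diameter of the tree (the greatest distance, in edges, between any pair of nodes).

4

BFS from rowan reaches fig last, at distance 4; BFS from fig confirms no node is farther.
Path: rowan–rue–hazel–alder–fig.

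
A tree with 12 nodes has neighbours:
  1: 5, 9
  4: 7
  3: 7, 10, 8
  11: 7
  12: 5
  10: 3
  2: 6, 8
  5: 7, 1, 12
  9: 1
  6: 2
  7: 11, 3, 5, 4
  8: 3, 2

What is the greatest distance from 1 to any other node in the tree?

Distances from 1 peak at 6, attained at 6.
1 – 5 – 7 – 3 – 8 – 2 – 6

6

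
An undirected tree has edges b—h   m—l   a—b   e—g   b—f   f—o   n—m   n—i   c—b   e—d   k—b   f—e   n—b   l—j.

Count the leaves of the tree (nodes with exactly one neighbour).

9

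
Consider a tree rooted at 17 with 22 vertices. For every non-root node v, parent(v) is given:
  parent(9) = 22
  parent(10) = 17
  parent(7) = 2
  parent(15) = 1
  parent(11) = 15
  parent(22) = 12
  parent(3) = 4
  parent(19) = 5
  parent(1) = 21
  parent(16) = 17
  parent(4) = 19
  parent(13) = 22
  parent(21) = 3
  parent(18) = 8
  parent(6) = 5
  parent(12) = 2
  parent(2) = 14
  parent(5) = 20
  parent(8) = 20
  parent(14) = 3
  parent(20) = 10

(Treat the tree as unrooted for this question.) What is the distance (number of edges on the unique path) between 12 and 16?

12–2–14–3–4–19–5–20–10–17–16: 10 edges.

10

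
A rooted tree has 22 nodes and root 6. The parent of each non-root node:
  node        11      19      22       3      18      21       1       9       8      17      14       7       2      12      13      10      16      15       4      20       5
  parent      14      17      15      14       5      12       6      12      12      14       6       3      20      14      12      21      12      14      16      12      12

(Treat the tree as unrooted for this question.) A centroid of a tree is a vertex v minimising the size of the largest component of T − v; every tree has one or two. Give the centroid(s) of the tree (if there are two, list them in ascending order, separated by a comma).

12

Removing 12 splits the tree into components of sizes 10, 2, 2, 2, 2, 1, 1, 1; the largest is 10 ≤ ⌊22/2⌋ = 11.
Every other node leaves some component of size > 11, so the centroid is unique.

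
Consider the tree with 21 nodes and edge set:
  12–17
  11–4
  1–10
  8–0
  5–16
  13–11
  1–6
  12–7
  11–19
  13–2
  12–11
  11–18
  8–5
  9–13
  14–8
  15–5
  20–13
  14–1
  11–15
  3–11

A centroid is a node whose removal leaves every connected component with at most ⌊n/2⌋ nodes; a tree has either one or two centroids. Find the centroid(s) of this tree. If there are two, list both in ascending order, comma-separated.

11

Removing 11 splits the tree into components of sizes 9, 4, 3, 1, 1, 1, 1; the largest is 9 ≤ ⌊21/2⌋ = 10.
No neighbour of 11 does as well, so 11 is the unique centroid.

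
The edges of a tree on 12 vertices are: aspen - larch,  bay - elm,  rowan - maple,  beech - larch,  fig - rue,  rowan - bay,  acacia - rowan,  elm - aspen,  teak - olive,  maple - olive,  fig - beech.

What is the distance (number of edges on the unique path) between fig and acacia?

7

The path is fig - beech - larch - aspen - elm - bay - rowan - acacia, which has 7 edges.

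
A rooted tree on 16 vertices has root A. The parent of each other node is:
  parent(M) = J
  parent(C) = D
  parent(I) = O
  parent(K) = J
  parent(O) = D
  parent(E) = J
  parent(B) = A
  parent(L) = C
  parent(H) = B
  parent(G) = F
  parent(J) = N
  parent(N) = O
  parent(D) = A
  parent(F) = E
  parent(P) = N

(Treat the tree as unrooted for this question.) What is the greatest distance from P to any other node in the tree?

The node farthest from P is H, via P-N-O-D-A-B-H — 6 edges.

6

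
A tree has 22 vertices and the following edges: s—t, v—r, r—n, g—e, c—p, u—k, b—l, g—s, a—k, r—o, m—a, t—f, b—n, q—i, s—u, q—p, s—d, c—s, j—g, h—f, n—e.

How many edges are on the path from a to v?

8

The path is a – k – u – s – g – e – n – r – v, which has 8 edges.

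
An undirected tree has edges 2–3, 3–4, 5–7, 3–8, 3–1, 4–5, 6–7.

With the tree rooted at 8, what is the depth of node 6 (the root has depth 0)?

5

Path from 8 to 6: 8 – 3 – 4 – 5 – 7 – 6, which has 5 edges.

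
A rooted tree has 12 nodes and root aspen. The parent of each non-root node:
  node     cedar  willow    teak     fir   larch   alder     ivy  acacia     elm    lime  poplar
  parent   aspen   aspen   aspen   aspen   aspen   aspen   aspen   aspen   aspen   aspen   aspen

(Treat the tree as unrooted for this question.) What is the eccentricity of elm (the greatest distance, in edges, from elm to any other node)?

2

A farthest node from elm is poplar (larch, acacia, fir, ivy, lime, alder, cedar, teak, willow also at distance 2).
The path elm-aspen-poplar has 2 edges.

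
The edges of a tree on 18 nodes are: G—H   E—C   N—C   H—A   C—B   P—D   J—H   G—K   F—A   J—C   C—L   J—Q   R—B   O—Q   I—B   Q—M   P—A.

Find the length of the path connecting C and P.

C – J – H – A – P: 4 edges.

4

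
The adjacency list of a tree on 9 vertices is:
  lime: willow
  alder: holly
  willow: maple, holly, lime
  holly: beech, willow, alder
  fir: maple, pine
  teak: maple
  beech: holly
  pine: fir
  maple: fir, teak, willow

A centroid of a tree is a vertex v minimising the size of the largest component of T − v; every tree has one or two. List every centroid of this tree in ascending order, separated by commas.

If willow is removed the pieces have sizes 4, 3, 1, all ≤ ⌊9/2⌋ = 4.
Every other node leaves some component of size > 4, so the centroid is unique.

willow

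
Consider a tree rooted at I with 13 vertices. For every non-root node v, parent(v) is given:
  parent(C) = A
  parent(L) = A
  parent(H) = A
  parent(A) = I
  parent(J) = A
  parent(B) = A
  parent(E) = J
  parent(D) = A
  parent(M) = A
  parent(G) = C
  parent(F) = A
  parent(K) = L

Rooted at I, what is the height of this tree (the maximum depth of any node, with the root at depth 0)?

G sits deepest: I – A – C – G — 3 edges from the root.

3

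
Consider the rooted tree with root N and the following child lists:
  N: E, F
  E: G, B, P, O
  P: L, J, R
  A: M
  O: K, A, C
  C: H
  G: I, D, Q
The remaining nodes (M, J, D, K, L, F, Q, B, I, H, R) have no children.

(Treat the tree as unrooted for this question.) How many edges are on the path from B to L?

Walking from B: B – E – P – L. Length 3.

3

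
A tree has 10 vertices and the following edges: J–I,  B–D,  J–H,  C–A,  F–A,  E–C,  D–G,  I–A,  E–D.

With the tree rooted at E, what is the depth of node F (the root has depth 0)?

E – C – A – F — 3 edges.

3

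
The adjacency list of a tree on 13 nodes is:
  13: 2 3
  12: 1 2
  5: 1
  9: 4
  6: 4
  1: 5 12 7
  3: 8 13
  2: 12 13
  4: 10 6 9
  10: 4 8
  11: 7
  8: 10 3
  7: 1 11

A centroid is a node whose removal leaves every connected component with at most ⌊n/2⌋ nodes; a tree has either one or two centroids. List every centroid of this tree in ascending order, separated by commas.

13

Removing 13 splits the tree into components of sizes 6, 6; the largest is 6 ≤ ⌊13/2⌋ = 6.
No neighbour of 13 does as well, so 13 is the unique centroid.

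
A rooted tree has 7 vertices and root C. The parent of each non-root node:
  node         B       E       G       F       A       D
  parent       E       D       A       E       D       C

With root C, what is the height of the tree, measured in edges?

B sits deepest: C–D–E–B — 3 edges from the root.

3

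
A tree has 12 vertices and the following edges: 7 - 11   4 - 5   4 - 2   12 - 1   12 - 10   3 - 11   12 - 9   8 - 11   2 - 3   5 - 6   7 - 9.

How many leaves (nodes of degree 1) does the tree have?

Degree-1 nodes: 1, 6, 8, 10 — 4 of them.

4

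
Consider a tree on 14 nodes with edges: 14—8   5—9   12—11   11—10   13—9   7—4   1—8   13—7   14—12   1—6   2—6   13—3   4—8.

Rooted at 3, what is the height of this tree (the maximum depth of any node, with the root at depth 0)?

8

The longest root-to-leaf path is 3 – 13 – 7 – 4 – 8 – 14 – 12 – 11 – 10 (8 edges).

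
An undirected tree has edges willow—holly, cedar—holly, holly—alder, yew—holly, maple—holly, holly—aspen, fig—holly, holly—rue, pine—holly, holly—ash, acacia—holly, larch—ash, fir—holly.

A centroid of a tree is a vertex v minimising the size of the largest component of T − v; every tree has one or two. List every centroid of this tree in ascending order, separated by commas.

holly

If holly is removed the pieces have sizes 2, 1, 1, 1, 1, 1, 1, 1, 1, 1, 1, 1, all ≤ ⌊14/2⌋ = 7.
Every other node leaves some component of size > 7, so the centroid is unique.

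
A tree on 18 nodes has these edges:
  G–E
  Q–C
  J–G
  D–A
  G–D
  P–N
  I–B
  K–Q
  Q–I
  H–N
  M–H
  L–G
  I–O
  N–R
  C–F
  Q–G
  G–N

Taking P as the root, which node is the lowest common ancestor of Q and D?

Q's ancestor chain is Q, G, N, P and D's is D, G, N, P; they first meet at G.

G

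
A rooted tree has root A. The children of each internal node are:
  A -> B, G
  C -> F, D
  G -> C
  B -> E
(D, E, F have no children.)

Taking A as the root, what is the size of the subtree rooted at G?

4

G's subtree: {G, C, D, F}, size 4.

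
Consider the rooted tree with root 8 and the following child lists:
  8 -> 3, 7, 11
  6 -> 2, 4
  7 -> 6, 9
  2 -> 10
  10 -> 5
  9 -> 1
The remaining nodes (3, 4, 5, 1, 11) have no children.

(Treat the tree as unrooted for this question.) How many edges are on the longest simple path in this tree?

Starting from 5, a farthest node is 11 at distance 6.
One longest path: 5–10–2–6–7–8–11.
So the diameter is 6.

6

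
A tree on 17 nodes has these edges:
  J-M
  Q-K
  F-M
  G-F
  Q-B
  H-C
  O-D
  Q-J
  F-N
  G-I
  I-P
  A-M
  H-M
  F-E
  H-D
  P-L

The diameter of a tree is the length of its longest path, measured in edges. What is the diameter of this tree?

BFS from L reaches B last, at distance 8; BFS from B confirms no node is farther.
Path: L - P - I - G - F - M - J - Q - B.

8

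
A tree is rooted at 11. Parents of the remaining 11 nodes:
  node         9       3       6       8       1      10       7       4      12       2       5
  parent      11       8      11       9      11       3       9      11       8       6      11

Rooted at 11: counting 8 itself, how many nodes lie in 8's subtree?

The subtree rooted at 8 contains: 8, 12, 3, 10 — 4 nodes.

4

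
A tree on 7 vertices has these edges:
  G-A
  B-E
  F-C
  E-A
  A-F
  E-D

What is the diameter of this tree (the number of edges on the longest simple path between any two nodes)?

A longest path is B-E-A-F-C, with 4 edges.

4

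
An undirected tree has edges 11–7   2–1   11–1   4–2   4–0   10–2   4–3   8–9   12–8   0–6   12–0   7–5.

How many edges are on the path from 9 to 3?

5

Walking from 9: 9 – 8 – 12 – 0 – 4 – 3. Length 5.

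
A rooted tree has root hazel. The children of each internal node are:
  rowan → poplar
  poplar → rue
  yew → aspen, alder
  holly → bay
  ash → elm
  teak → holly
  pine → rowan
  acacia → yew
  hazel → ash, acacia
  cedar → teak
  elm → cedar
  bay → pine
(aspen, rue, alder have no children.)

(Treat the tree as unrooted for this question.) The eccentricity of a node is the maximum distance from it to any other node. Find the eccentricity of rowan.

11

The node farthest from rowan is alder (aspen also at distance 11), via rowan–pine–bay–holly–teak–cedar–elm–ash–hazel–acacia–yew–alder — 11 edges.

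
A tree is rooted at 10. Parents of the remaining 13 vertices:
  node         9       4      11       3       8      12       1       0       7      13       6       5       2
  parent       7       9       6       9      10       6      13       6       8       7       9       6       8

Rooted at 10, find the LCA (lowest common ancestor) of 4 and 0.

9

4's ancestor chain is 4, 9, 7, 8, 10 and 0's is 0, 6, 9, 7, 8, 10; they first meet at 9.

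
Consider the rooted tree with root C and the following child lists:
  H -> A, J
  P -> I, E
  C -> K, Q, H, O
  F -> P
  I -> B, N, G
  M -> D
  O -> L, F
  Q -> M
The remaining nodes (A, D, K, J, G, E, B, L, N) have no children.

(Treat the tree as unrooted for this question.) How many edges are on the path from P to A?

5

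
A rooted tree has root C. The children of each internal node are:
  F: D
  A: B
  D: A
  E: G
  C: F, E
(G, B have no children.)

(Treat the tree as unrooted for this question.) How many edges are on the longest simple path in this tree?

6

Starting from G, a farthest node is B at distance 6.
One longest path: G – E – C – F – D – A – B.
So the diameter is 6.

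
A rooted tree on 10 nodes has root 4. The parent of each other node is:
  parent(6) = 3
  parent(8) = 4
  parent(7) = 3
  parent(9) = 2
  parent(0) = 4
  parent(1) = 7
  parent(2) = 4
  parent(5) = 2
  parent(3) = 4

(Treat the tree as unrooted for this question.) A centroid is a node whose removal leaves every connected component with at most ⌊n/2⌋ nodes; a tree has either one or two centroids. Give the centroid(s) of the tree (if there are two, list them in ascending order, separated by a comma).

4

If 4 is removed the pieces have sizes 4, 3, 1, 1, all ≤ ⌊10/2⌋ = 5.
Every other node leaves some component of size > 5, so the centroid is unique.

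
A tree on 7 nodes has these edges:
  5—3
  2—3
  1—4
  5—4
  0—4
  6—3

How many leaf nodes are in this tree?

Exactly 4 nodes have a single neighbour: 0, 1, 2, 6.

4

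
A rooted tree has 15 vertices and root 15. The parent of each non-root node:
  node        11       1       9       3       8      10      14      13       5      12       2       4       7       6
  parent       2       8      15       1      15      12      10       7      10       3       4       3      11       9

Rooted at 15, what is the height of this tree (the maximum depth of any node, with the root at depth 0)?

13 sits deepest: 15 → 8 → 1 → 3 → 4 → 2 → 11 → 7 → 13 — 8 edges from the root.

8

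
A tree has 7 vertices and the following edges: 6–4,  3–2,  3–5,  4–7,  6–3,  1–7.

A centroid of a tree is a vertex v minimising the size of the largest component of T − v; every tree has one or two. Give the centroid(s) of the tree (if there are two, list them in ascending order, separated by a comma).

6

Removing 6 splits the tree into components of sizes 3, 3; the largest is 3 ≤ ⌊7/2⌋ = 3.
Every other node leaves some component of size > 3, so the centroid is unique.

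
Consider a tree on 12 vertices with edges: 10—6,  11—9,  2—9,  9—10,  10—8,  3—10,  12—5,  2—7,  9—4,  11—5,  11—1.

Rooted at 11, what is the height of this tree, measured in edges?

3

6 sits deepest: 11–9–10–6 — 3 edges from the root.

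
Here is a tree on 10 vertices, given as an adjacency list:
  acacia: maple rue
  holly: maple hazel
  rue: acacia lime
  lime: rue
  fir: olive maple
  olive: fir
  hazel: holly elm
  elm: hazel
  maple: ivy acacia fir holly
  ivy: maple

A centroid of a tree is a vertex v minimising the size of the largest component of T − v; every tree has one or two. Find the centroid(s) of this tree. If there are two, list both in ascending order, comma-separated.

maple

Delete maple: the remaining components have sizes 3, 3, 2, 1. Max 3 ≤ 5, so maple is a centroid.
No neighbour of maple does as well, so maple is the unique centroid.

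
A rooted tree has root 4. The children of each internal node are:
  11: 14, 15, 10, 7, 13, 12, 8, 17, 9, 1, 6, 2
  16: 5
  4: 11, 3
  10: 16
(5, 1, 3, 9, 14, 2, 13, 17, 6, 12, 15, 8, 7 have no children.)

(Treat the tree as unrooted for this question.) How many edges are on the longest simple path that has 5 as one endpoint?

5

The node farthest from 5 is 3, via 5-16-10-11-4-3 — 5 edges.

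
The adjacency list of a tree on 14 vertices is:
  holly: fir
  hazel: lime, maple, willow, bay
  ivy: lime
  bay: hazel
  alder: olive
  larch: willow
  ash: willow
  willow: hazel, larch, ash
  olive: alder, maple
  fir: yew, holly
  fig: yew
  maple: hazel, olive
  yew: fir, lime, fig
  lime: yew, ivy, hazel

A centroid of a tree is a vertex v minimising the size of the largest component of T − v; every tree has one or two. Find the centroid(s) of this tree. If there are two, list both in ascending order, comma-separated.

Removing hazel splits the tree into components of sizes 6, 3, 3, 1; the largest is 6 ≤ ⌊14/2⌋ = 7.
No neighbour of hazel does as well, so hazel is the unique centroid.

hazel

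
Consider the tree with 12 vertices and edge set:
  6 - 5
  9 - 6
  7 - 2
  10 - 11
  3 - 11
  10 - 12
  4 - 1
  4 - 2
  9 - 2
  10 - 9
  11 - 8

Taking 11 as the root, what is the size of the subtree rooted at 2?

4

2's subtree: {2, 4, 7, 1}, size 4.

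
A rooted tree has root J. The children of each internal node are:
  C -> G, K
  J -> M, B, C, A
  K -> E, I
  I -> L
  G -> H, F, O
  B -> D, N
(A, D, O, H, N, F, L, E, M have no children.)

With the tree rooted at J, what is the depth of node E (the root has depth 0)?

3

J–C–K–E — 3 edges.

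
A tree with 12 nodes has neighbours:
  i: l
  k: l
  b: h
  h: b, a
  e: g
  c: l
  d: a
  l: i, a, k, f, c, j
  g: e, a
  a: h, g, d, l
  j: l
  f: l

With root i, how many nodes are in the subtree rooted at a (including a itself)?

6

Descendants of a (including itself): a, d, g, h, e, b. That's 6.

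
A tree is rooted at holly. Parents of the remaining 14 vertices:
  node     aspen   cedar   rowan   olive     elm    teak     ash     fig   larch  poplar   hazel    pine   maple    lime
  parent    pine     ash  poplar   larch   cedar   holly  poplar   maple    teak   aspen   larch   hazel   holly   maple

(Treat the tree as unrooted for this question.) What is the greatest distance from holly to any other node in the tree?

A farthest node from holly is elm.
The path holly – teak – larch – hazel – pine – aspen – poplar – ash – cedar – elm has 9 edges.

9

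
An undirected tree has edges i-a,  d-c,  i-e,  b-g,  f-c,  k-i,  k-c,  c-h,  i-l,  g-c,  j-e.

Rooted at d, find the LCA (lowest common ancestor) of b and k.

c

Ancestors of b (toward the root): b, g, c, d.
Ancestors of k: k, c, d.
The deepest node appearing in both lists is c.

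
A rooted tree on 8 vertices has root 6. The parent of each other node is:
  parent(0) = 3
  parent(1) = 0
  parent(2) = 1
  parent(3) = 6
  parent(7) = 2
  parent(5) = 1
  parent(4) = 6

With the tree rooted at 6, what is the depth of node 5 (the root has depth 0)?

4

Climbing from 5 to the root: 5 – 1 – 0 – 3 – 6. That's 4 steps.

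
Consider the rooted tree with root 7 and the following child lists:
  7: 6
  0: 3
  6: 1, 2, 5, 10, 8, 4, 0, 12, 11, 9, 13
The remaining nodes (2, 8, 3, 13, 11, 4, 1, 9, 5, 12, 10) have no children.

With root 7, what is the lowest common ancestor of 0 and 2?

6

Ancestors of 0 (toward the root): 0, 6, 7.
Ancestors of 2: 2, 6, 7.
The deepest node appearing in both lists is 6.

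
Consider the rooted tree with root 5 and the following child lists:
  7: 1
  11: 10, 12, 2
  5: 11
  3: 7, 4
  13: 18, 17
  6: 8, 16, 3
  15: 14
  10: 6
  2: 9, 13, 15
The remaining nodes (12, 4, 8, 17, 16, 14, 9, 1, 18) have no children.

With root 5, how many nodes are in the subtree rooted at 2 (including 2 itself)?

7

2's subtree: {2, 9, 13, 15, 18, 17, 14}, size 7.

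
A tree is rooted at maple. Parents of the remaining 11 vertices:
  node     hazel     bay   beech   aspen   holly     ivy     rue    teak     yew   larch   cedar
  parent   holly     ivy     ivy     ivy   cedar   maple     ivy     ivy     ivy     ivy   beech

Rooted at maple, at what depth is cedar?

3

Climbing from cedar to the root: cedar–beech–ivy–maple. That's 3 steps.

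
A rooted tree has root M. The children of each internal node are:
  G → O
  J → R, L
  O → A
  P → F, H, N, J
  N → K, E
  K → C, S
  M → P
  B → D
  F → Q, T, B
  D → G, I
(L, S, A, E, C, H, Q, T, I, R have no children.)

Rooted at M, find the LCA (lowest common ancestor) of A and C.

P

A's ancestor chain is A, O, G, D, B, F, P, M and C's is C, K, N, P, M; they first meet at P.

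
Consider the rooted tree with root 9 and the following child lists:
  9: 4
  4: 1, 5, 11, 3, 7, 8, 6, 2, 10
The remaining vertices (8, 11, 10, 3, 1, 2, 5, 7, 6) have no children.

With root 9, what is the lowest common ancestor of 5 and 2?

4

Path 5→root: 5 4 9; path 2→root: 2 4 9.
First common node: 4.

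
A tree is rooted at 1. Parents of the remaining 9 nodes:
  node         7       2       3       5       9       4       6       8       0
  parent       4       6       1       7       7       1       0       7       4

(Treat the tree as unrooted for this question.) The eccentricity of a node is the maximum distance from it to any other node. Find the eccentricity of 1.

4

The node farthest from 1 is 2, via 1–4–0–6–2 — 4 edges.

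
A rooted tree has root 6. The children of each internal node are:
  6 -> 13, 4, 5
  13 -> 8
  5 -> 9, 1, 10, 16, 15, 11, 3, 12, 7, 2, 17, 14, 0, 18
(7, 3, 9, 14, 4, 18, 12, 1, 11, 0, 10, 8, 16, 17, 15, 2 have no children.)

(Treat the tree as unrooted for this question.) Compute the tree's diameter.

4

BFS from 8 reaches 3 last, at distance 4; BFS from 3 confirms no node is farther.
Path: 8–13–6–5–3.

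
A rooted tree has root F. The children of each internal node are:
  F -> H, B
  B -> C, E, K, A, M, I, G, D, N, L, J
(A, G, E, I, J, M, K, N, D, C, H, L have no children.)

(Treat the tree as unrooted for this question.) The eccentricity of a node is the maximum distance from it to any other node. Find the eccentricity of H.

3

A farthest node from H is C (N, L, E, I, K, J, D, M, G, A also at distance 3).
The path H–F–B–C has 3 edges.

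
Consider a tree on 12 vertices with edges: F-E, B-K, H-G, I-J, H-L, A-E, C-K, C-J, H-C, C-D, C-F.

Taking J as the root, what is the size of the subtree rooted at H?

3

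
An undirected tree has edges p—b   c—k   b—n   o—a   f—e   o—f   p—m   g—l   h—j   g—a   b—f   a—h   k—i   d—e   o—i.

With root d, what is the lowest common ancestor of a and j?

Path a→root: a o f e d; path j→root: j h a o f e d.
First common node: a.

a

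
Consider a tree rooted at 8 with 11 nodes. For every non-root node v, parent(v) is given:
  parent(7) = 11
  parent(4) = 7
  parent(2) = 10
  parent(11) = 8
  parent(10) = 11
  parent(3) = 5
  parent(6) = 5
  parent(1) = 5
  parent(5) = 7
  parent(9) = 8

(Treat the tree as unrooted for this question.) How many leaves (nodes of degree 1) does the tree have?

Exactly 6 nodes have a single neighbour: 1, 2, 3, 4, 6, 9.

6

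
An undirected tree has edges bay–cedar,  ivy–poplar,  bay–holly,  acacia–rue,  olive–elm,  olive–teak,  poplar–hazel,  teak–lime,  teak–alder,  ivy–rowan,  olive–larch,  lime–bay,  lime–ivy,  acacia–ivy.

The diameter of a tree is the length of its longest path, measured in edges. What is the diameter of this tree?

6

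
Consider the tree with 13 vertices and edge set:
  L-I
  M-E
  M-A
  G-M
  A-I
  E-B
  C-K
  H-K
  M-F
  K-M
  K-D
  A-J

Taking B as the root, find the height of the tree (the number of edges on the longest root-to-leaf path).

5

L sits deepest: B – E – M – A – I – L — 5 edges from the root.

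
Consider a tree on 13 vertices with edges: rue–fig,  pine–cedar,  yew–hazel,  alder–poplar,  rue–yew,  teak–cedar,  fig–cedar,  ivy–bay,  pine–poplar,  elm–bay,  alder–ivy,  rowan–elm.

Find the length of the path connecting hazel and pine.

Walking from hazel: hazel - yew - rue - fig - cedar - pine. Length 5.

5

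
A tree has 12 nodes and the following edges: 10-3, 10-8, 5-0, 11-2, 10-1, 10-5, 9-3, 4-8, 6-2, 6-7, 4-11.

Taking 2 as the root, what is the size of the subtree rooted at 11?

11's subtree: {11, 4, 8, 10, 5, 1, 3, 0, 9}, size 9.

9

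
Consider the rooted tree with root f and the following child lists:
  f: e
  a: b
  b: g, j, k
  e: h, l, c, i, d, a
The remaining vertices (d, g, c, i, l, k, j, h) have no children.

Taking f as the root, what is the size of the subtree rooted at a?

a's subtree: {a, b, j, g, k}, size 5.

5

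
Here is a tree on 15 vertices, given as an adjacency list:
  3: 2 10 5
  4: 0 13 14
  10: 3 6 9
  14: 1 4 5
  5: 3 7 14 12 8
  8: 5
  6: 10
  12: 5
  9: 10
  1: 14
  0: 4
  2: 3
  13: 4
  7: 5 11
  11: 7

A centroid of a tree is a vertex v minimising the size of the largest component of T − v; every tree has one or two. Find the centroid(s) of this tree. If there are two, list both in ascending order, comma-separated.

Delete 5: the remaining components have sizes 5, 5, 2, 1, 1. Max 5 ≤ 7, so 5 is a centroid.
Every other node leaves some component of size > 7, so the centroid is unique.

5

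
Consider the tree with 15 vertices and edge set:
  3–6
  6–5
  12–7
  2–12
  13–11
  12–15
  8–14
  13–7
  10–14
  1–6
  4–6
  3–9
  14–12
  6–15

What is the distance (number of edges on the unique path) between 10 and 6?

Walking from 10: 10 - 14 - 12 - 15 - 6. Length 4.

4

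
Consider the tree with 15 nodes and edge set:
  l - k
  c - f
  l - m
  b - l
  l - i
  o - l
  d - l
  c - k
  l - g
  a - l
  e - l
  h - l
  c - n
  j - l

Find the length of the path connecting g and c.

3

Walking from g: g - l - k - c. Length 3.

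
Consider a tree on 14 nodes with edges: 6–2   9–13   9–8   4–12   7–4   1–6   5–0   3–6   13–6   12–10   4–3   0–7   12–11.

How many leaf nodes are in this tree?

6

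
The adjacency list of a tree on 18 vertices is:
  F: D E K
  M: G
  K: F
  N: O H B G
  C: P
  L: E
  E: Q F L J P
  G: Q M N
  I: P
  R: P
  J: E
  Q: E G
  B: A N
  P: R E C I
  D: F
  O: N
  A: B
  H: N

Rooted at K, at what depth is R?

K–F–E–P–R — 4 edges.

4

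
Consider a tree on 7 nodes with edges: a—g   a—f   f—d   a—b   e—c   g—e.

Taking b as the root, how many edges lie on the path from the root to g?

Path from b to g: b – a – g, which has 2 edges.

2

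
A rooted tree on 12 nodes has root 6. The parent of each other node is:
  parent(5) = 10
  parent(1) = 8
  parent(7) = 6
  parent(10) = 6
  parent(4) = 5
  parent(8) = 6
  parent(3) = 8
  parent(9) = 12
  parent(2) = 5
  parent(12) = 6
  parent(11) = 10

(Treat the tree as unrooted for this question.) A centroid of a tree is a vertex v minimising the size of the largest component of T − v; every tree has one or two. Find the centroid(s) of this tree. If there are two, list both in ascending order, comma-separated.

6

If 6 is removed the pieces have sizes 5, 3, 2, 1, all ≤ ⌊12/2⌋ = 6.
Every other node leaves some component of size > 6, so the centroid is unique.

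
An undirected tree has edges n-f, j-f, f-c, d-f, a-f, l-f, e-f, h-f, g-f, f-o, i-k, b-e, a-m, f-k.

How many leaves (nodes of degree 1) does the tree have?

Degree-1 nodes: b, c, d, g, h, i, j, l, m, n, o — 11 of them.

11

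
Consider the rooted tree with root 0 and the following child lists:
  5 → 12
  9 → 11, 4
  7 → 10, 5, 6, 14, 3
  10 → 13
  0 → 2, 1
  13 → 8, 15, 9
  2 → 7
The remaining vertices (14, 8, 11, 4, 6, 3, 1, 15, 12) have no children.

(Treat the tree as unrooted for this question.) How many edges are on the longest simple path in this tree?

7

A longest path is 4-9-13-10-7-2-0-1, with 7 edges.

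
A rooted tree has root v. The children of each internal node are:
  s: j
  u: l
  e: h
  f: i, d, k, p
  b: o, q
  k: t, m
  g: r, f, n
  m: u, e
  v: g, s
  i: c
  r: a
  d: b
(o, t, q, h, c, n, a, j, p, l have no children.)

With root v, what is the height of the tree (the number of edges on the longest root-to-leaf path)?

6

The longest root-to-leaf path is v-g-f-k-m-e-h (6 edges).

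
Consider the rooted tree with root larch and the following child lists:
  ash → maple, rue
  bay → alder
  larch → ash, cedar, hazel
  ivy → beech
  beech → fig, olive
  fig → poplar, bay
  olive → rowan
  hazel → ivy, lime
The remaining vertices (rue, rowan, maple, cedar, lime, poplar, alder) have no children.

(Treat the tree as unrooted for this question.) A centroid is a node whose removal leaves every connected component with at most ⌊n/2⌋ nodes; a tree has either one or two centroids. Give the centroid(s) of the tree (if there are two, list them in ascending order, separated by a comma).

ivy

If ivy is removed the pieces have sizes 7, 7, all ≤ ⌊15/2⌋ = 7.
No neighbour of ivy does as well, so ivy is the unique centroid.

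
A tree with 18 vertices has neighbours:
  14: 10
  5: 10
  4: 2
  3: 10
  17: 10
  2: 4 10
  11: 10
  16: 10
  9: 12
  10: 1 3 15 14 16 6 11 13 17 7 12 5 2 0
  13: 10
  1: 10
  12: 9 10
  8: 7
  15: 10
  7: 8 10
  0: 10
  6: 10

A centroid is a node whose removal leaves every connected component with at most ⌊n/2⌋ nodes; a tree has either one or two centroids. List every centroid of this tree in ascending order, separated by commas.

10

Removing 10 splits the tree into components of sizes 2, 2, 2, 1, 1, 1, 1, 1, 1, 1, 1, 1, 1, 1; the largest is 2 ≤ ⌊18/2⌋ = 9.
No neighbour of 10 does as well, so 10 is the unique centroid.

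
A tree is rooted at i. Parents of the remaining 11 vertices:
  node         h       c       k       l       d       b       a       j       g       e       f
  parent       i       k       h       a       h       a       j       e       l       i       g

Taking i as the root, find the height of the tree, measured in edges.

f sits deepest: i-e-j-a-l-g-f — 6 edges from the root.

6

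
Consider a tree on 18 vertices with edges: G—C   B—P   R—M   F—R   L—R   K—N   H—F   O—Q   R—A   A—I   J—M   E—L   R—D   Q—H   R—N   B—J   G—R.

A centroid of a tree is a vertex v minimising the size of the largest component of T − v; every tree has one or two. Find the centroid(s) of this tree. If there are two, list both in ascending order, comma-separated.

Delete R: the remaining components have sizes 4, 4, 2, 2, 2, 2, 1. Max 4 ≤ 9, so R is a centroid.
No neighbour of R does as well, so R is the unique centroid.

R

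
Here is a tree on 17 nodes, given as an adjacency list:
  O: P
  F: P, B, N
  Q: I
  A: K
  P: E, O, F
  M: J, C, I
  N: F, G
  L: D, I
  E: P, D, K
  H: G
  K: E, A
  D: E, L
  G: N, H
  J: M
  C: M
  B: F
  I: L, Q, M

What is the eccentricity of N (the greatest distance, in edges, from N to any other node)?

8

A farthest node from N is J (C also at distance 8).
The path N – F – P – E – D – L – I – M – J has 8 edges.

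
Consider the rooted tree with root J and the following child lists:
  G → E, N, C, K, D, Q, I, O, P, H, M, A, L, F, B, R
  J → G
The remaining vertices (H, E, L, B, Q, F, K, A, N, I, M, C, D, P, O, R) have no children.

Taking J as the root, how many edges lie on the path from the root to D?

J – G – D — 2 edges.

2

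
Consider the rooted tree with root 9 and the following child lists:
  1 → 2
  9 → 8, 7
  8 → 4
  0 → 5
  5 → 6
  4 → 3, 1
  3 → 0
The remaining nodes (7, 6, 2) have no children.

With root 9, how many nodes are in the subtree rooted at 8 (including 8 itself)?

8

Descendants of 8 (including itself): 8, 4, 1, 3, 2, 0, 5, 6. That's 8.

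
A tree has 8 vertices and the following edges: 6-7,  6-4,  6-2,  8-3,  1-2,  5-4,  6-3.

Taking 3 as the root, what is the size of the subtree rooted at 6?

6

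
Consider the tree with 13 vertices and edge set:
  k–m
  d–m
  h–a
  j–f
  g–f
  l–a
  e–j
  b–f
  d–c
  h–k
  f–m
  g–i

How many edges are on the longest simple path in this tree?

Starting from l, a farthest node is i at distance 7.
One longest path: l-a-h-k-m-f-g-i.
So the diameter is 7.

7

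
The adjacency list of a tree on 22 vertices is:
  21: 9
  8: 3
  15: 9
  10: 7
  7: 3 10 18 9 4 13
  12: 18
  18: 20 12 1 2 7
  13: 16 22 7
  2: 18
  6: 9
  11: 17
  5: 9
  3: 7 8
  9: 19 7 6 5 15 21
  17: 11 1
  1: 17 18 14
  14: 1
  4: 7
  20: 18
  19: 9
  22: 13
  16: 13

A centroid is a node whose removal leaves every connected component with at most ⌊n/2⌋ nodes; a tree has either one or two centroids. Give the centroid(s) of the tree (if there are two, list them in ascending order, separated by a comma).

7

Delete 7: the remaining components have sizes 8, 6, 3, 2, 1, 1. Max 8 ≤ 11, so 7 is a centroid.
No neighbour of 7 does as well, so 7 is the unique centroid.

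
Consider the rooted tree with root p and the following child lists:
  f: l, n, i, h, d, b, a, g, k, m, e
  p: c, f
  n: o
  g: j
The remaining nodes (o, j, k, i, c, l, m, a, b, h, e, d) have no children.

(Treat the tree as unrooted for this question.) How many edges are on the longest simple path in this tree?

A longest path is c–p–f–g–j, with 4 edges.

4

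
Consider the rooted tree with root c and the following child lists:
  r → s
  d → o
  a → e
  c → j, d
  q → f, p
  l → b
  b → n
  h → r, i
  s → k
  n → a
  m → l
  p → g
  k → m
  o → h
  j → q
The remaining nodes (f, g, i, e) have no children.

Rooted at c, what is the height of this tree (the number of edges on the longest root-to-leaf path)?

12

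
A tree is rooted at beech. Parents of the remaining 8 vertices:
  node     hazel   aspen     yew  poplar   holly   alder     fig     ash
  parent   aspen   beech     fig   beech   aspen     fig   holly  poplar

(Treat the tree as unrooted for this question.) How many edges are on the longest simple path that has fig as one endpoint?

5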